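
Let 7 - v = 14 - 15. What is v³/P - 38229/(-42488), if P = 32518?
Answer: 632442239/690812392 ≈ 0.91551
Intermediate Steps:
v = 8 (v = 7 - (14 - 15) = 7 - 1*(-1) = 7 + 1 = 8)
v³/P - 38229/(-42488) = 8³/32518 - 38229/(-42488) = 512*(1/32518) - 38229*(-1/42488) = 256/16259 + 38229/42488 = 632442239/690812392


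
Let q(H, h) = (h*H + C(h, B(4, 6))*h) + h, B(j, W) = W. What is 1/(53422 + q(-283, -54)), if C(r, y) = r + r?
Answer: 1/74482 ≈ 1.3426e-5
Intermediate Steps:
C(r, y) = 2*r
q(H, h) = h + 2*h**2 + H*h (q(H, h) = (h*H + (2*h)*h) + h = (H*h + 2*h**2) + h = (2*h**2 + H*h) + h = h + 2*h**2 + H*h)
1/(53422 + q(-283, -54)) = 1/(53422 - 54*(1 - 283 + 2*(-54))) = 1/(53422 - 54*(1 - 283 - 108)) = 1/(53422 - 54*(-390)) = 1/(53422 + 21060) = 1/74482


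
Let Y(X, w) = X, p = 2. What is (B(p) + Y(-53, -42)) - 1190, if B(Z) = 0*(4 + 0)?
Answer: -1243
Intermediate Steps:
B(Z) = 0 (B(Z) = 0*4 = 0)
(B(p) + Y(-53, -42)) - 1190 = (0 - 53) - 1190 = -53 - 1190 = -1243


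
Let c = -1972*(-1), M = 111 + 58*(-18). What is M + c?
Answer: 1039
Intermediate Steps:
M = -933 (M = 111 - 1044 = -933)
c = 1972
M + c = -933 + 1972 = 1039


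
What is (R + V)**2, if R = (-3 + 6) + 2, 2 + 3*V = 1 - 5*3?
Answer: 1/9 ≈ 0.11111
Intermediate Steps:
V = -16/3 (V = -2/3 + (1 - 5*3)/3 = -2/3 + (1 - 15)/3 = -2/3 + (1/3)*(-14) = -2/3 - 14/3 = -16/3 ≈ -5.3333)
R = 5 (R = 3 + 2 = 5)
(R + V)**2 = (5 - 16/3)**2 = (-1/3)**2 = 1/9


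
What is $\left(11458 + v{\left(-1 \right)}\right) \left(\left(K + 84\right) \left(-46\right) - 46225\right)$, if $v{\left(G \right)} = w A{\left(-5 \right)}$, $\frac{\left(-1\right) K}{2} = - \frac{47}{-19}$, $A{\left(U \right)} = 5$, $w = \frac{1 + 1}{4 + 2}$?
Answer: $- \frac{10856510031}{19} \approx -5.714 \cdot 10^{8}$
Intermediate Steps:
$w = \frac{1}{3}$ ($w = \frac{2}{6} = 2 \cdot \frac{1}{6} = \frac{1}{3} \approx 0.33333$)
$K = - \frac{94}{19}$ ($K = - 2 \left(- \frac{47}{-19}\right) = - 2 \left(\left(-47\right) \left(- \frac{1}{19}\right)\right) = \left(-2\right) \frac{47}{19} = - \frac{94}{19} \approx -4.9474$)
$v{\left(G \right)} = \frac{5}{3}$ ($v{\left(G \right)} = \frac{1}{3} \cdot 5 = \frac{5}{3}$)
$\left(11458 + v{\left(-1 \right)}\right) \left(\left(K + 84\right) \left(-46\right) - 46225\right) = \left(11458 + \frac{5}{3}\right) \left(\left(- \frac{94}{19} + 84\right) \left(-46\right) - 46225\right) = \frac{34379 \left(\frac{1502}{19} \left(-46\right) - 46225\right)}{3} = \frac{34379 \left(- \frac{69092}{19} - 46225\right)}{3} = \frac{34379}{3} \left(- \frac{947367}{19}\right) = - \frac{10856510031}{19}$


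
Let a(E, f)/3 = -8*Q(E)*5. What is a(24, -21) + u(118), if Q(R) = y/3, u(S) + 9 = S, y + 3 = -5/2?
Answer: 329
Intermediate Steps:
y = -11/2 (y = -3 - 5/2 = -11/2 ≈ -5.5000)
u(S) = -9 + S
Q(R) = -11/6 (Q(R) = -11/2/3 = -11/2*⅓ = -11/6)
a(E, f) = 220 (a(E, f) = 3*(-(-44)*5/3) = 3*(-8*(-55/6)) = 3*(220/3) = 220)
a(24, -21) + u(118) = 220 + (-9 + 118) = 220 + 109 = 329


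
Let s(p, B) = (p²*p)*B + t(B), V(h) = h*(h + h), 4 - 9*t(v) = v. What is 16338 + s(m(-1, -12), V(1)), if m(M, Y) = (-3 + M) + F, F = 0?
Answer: 145892/9 ≈ 16210.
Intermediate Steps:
m(M, Y) = -3 + M (m(M, Y) = (-3 + M) + 0 = -3 + M)
t(v) = 4/9 - v/9
V(h) = 2*h² (V(h) = h*(2*h) = 2*h²)
s(p, B) = 4/9 - B/9 + B*p³ (s(p, B) = (p²*p)*B + (4/9 - B/9) = p³*B + (4/9 - B/9) = B*p³ + (4/9 - B/9) = 4/9 - B/9 + B*p³)
16338 + s(m(-1, -12), V(1)) = 16338 + (4/9 - 2*1²/9 + (2*1²)*(-3 - 1)³) = 16338 + (4/9 - 2/9 + (2*1)*(-4)³) = 16338 + (4/9 - ⅑*2 + 2*(-64)) = 16338 + (4/9 - 2/9 - 128) = 16338 - 1150/9 = 145892/9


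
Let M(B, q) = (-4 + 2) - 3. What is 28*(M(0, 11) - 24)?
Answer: -812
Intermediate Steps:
M(B, q) = -5 (M(B, q) = -2 - 3 = -5)
28*(M(0, 11) - 24) = 28*(-5 - 24) = 28*(-29) = -812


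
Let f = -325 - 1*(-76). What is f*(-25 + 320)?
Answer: -73455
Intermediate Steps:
f = -249 (f = -325 + 76 = -249)
f*(-25 + 320) = -249*(-25 + 320) = -249*295 = -73455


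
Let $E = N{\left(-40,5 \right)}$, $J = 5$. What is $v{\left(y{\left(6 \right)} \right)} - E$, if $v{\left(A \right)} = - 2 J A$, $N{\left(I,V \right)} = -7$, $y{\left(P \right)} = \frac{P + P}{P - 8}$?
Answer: $67$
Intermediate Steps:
$y{\left(P \right)} = \frac{2 P}{-8 + P}$
$E = -7$
$v{\left(A \right)} = - 10 A$ ($v{\left(A \right)} = \left(-2\right) 5 A = - 10 A$)
$v{\left(y{\left(6 \right)} \right)} - E = - 10 \cdot 2 \cdot 6 \frac{1}{-8 + 6} - -7 = - 10 \cdot 2 \cdot 6 \frac{1}{-2} + 7 = - 10 \cdot 2 \cdot 6 \left(- \frac{1}{2}\right) + 7 = \left(-10\right) \left(-6\right) + 7 = 60 + 7 = 67$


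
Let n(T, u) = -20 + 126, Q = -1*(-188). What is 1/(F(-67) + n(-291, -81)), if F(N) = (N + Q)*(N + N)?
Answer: -1/16108 ≈ -6.2081e-5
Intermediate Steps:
Q = 188
n(T, u) = 106
F(N) = 2*N*(188 + N) (F(N) = (N + 188)*(N + N) = (188 + N)*(2*N) = 2*N*(188 + N))
1/(F(-67) + n(-291, -81)) = 1/(2*(-67)*(188 - 67) + 106) = 1/(2*(-67)*121 + 106) = 1/(-16214 + 106) = 1/(-16108) = -1/16108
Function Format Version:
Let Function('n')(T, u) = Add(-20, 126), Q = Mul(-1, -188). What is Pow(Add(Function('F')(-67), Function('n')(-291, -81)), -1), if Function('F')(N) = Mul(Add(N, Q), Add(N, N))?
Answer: Rational(-1, 16108) ≈ -6.2081e-5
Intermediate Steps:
Q = 188
Function('n')(T, u) = 106
Function('F')(N) = Mul(2, N, Add(188, N)) (Function('F')(N) = Mul(Add(N, 188), Add(N, N)) = Mul(Add(188, N), Mul(2, N)) = Mul(2, N, Add(188, N)))
Pow(Add(Function('F')(-67), Function('n')(-291, -81)), -1) = Pow(Add(Mul(2, -67, Add(188, -67)), 106), -1) = Pow(Add(Mul(2, -67, 121), 106), -1) = Pow(Add(-16214, 106), -1) = Pow(-16108, -1) = Rational(-1, 16108)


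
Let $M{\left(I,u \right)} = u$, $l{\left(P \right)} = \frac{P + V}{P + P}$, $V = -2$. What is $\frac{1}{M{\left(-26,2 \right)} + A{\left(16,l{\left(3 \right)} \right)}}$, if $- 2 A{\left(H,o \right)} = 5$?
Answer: $-2$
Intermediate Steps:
$l{\left(P \right)} = \frac{-2 + P}{2 P}$ ($l{\left(P \right)} = \frac{P - 2}{P + P} = \frac{-2 + P}{2 P}$)
$A{\left(H,o \right)} = - \frac{5}{2}$ ($A{\left(H,o \right)} = \left(- \frac{1}{2}\right) 5 = - \frac{5}{2}$)
$\frac{1}{M{\left(-26,2 \right)} + A{\left(16,l{\left(3 \right)} \right)}} = \frac{1}{2 - \frac{5}{2}} = \frac{1}{- \frac{1}{2}} = -2$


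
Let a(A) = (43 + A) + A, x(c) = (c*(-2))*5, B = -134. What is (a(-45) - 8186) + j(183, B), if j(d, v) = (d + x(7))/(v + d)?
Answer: -403304/49 ≈ -8230.7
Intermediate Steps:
x(c) = -10*c (x(c) = -2*c*5 = -10*c)
j(d, v) = (-70 + d)/(d + v) (j(d, v) = (d - 10*7)/(v + d) = (d - 70)/(d + v) = (-70 + d)/(d + v))
a(A) = 43 + 2*A
(a(-45) - 8186) + j(183, B) = ((43 + 2*(-45)) - 8186) + (-70 + 183)/(183 - 134) = ((43 - 90) - 8186) + 113/49 = (-47 - 8186) + (1/49)*113 = -8233 + 113/49 = -403304/49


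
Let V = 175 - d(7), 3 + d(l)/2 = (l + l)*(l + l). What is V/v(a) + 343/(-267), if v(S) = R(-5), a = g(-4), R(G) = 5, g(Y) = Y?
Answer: -58052/1335 ≈ -43.485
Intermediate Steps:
d(l) = -6 + 8*l² (d(l) = -6 + 2*((l + l)*(l + l)) = -6 + 2*((2*l)*(2*l)) = -6 + 2*(4*l²) = -6 + 8*l²)
a = -4
v(S) = 5
V = -211 (V = 175 - (-6 + 8*7²) = 175 - (-6 + 8*49) = 175 - (-6 + 392) = 175 - 1*386 = 175 - 386 = -211)
V/v(a) + 343/(-267) = -211/5 + 343/(-267) = -211*⅕ + 343*(-1/267) = -211/5 - 343/267 = -58052/1335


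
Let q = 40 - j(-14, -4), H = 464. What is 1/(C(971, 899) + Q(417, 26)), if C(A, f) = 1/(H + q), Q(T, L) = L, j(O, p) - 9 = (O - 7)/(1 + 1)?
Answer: 1011/26288 ≈ 0.038459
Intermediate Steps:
j(O, p) = 11/2 + O/2 (j(O, p) = 9 + (O - 7)/(1 + 1) = 9 + (-7 + O)/2 = 9 + (-7 + O)*(1/2) = 9 + (-7/2 + O/2) = 11/2 + O/2)
q = 83/2 (q = 40 - (11/2 + (1/2)*(-14)) = 40 - (11/2 - 7) = 40 - 1*(-3/2) = 40 + 3/2 = 83/2 ≈ 41.500)
C(A, f) = 2/1011 (C(A, f) = 1/(464 + 83/2) = 1/(1011/2) = 2/1011)
1/(C(971, 899) + Q(417, 26)) = 1/(2/1011 + 26) = 1/(26288/1011) = 1011/26288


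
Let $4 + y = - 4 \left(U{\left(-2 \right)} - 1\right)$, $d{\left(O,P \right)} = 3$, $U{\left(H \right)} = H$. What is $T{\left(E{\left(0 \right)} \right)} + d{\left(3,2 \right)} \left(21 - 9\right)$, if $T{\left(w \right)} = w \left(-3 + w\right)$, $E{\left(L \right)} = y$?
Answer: $76$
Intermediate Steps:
$y = 8$ ($y = -4 - 4 \left(-2 - 1\right) = -4 - -12 = -4 + 12 = 8$)
$E{\left(L \right)} = 8$
$T{\left(E{\left(0 \right)} \right)} + d{\left(3,2 \right)} \left(21 - 9\right) = 8 \left(-3 + 8\right) + 3 \left(21 - 9\right) = 8 \cdot 5 + 3 \cdot 12 = 40 + 36 = 76$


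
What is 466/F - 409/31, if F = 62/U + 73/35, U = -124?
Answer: 965821/3441 ≈ 280.68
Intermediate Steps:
F = 111/70 (F = 62/(-124) + 73/35 = 62*(-1/124) + 73*(1/35) = -½ + 73/35 = 111/70 ≈ 1.5857)
466/F - 409/31 = 466/(111/70) - 409/31 = 466*(70/111) - 409*1/31 = 32620/111 - 409/31 = 965821/3441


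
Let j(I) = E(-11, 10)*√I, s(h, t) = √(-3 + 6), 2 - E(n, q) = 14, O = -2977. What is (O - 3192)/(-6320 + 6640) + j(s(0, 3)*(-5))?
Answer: -6169/320 - 12*I*3^(¼)*√5 ≈ -19.278 - 35.314*I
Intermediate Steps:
E(n, q) = -12 (E(n, q) = 2 - 1*14 = 2 - 14 = -12)
s(h, t) = √3
j(I) = -12*√I
(O - 3192)/(-6320 + 6640) + j(s(0, 3)*(-5)) = (-2977 - 3192)/(-6320 + 6640) - 12*I*3^(¼)*√5 = -6169/320 - 12*I*3^(¼)*√5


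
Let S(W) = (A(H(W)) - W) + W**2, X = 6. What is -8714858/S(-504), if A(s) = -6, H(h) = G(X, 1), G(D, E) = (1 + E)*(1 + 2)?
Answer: -4357429/127257 ≈ -34.241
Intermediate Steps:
G(D, E) = 3 + 3*E (G(D, E) = (1 + E)*3 = 3 + 3*E)
H(h) = 6 (H(h) = 3 + 3*1 = 3 + 3 = 6)
S(W) = -6 + W**2 - W (S(W) = (-6 - W) + W**2 = -6 + W**2 - W)
-8714858/S(-504) = -8714858/(-6 + (-504)**2 - 1*(-504)) = -8714858/(-6 + 254016 + 504) = -8714858/254514 = -8714858*1/254514 = -4357429/127257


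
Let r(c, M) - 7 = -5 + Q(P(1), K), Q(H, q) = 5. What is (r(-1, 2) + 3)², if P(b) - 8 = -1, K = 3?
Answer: 100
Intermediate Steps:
P(b) = 7 (P(b) = 8 - 1 = 7)
r(c, M) = 7 (r(c, M) = 7 + (-5 + 5) = 7 + 0 = 7)
(r(-1, 2) + 3)² = (7 + 3)² = 10² = 100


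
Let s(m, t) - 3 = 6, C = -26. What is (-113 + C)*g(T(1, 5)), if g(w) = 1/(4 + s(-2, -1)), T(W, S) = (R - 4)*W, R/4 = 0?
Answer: -139/13 ≈ -10.692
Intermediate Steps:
R = 0 (R = 4*0 = 0)
s(m, t) = 9 (s(m, t) = 3 + 6 = 9)
T(W, S) = -4*W (T(W, S) = (0 - 4)*W = -4*W)
g(w) = 1/13 (g(w) = 1/(4 + 9) = 1/13)
(-113 + C)*g(T(1, 5)) = (-113 - 26)*(1/13) = -139*1/13 = -139/13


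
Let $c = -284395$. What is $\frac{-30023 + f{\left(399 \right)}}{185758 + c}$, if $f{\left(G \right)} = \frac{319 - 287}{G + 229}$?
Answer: $\frac{1571201}{5162003} \approx 0.30438$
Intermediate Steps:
$f{\left(G \right)} = \frac{32}{229 + G}$
$\frac{-30023 + f{\left(399 \right)}}{185758 + c} = \frac{-30023 + \frac{32}{229 + 399}}{185758 - 284395} = \frac{-30023 + \frac{32}{628}}{-98637} = \left(-30023 + 32 \cdot \frac{1}{628}\right) \left(- \frac{1}{98637}\right) = \left(-30023 + \frac{8}{157}\right) \left(- \frac{1}{98637}\right) = \left(- \frac{4713603}{157}\right) \left(- \frac{1}{98637}\right) = \frac{1571201}{5162003}$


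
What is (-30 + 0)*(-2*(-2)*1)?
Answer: -120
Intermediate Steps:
(-30 + 0)*(-2*(-2)*1) = -120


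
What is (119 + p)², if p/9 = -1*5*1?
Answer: 5476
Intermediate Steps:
p = -45 (p = 9*(-1*5*1) = 9*(-5*1) = 9*(-5) = -45)
(119 + p)² = (119 - 45)² = 74² = 5476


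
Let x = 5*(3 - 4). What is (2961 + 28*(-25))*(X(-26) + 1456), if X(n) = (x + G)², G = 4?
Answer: 3294277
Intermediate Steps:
x = -5 (x = 5*(-1) = -5)
X(n) = 1 (X(n) = (-5 + 4)² = (-1)² = 1)
(2961 + 28*(-25))*(X(-26) + 1456) = (2961 + 28*(-25))*(1 + 1456) = (2961 - 700)*1457 = 2261*1457 = 3294277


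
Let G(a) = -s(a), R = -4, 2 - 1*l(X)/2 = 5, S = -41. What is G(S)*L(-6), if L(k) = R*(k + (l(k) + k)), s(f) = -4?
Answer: 288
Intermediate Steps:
l(X) = -6 (l(X) = 4 - 2*5 = 4 - 10 = -6)
G(a) = 4 (G(a) = -1*(-4) = 4)
L(k) = 24 - 8*k (L(k) = -4*(k + (-6 + k)) = -4*(-6 + 2*k) = 24 - 8*k)
G(S)*L(-6) = 4*(24 - 8*(-6)) = 4*(24 + 48) = 4*72 = 288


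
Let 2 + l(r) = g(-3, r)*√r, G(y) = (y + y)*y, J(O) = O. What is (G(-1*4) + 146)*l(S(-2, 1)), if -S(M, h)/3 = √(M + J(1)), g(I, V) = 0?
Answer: -356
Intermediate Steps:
G(y) = 2*y² (G(y) = (2*y)*y = 2*y²)
S(M, h) = -3*√(1 + M) (S(M, h) = -3*√(M + 1) = -3*√(1 + M))
l(r) = -2 (l(r) = -2 + 0*√r = -2 + 0 = -2)
(G(-1*4) + 146)*l(S(-2, 1)) = (2*(-1*4)² + 146)*(-2) = (2*(-4)² + 146)*(-2) = (2*16 + 146)*(-2) = (32 + 146)*(-2) = 178*(-2) = -356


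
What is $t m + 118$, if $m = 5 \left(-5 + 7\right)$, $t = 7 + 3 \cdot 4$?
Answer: $308$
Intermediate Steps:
$t = 19$ ($t = 7 + 12 = 19$)
$m = 10$ ($m = 5 \cdot 2 = 10$)
$t m + 118 = 19 \cdot 10 + 118 = 190 + 118 = 308$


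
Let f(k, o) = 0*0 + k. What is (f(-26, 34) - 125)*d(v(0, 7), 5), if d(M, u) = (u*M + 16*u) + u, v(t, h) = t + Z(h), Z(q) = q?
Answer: -18120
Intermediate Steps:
f(k, o) = k (f(k, o) = 0 + k = k)
v(t, h) = h + t (v(t, h) = t + h = h + t)
d(M, u) = 17*u + M*u (d(M, u) = (M*u + 16*u) + u = (16*u + M*u) + u = 17*u + M*u)
(f(-26, 34) - 125)*d(v(0, 7), 5) = (-26 - 125)*(5*(17 + (7 + 0))) = -755*(17 + 7) = -755*24 = -151*120 = -18120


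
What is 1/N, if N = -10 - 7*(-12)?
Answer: 1/74 ≈ 0.013514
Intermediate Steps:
N = 74 (N = -10 + 84 = 74)
1/N = 1/74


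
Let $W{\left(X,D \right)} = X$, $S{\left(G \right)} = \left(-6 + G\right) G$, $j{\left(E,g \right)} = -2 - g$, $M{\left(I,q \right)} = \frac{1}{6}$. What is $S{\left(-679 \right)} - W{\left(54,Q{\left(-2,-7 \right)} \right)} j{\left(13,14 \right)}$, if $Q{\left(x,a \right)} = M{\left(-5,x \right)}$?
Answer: $465979$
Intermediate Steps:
$M{\left(I,q \right)} = \frac{1}{6}$
$Q{\left(x,a \right)} = \frac{1}{6}$
$S{\left(G \right)} = G \left(-6 + G\right)$
$S{\left(-679 \right)} - W{\left(54,Q{\left(-2,-7 \right)} \right)} j{\left(13,14 \right)} = - 679 \left(-6 - 679\right) - 54 \left(-2 - 14\right) = \left(-679\right) \left(-685\right) - 54 \left(-2 - 14\right) = 465115 - 54 \left(-16\right) = 465115 - -864 = 465115 + 864 = 465979$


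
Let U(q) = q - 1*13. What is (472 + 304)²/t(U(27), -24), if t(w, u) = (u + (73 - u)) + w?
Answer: 602176/87 ≈ 6921.6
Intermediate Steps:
U(q) = -13 + q (U(q) = q - 13 = -13 + q)
t(w, u) = 73 + w
(472 + 304)²/t(U(27), -24) = (472 + 304)²/(73 + (-13 + 27)) = 776²/(73 + 14) = 602176/87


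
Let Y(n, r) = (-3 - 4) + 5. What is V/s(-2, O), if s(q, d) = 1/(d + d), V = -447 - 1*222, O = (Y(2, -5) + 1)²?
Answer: -1338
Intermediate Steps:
Y(n, r) = -2 (Y(n, r) = -7 + 5 = -2)
O = 1 (O = (-2 + 1)² = (-1)² = 1)
V = -669 (V = -447 - 222 = -669)
s(q, d) = 1/(2*d)
V/s(-2, O) = -669/((½)/1) = -669/((½)*1) = -669/½ = -669*2 = -1338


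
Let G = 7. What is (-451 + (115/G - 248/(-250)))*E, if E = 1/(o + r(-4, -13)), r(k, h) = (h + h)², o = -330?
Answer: -189691/151375 ≈ -1.2531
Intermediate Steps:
r(k, h) = 4*h² (r(k, h) = (2*h)² = 4*h²)
E = 1/346 (E = 1/(-330 + 4*(-13)²) = 1/(-330 + 4*169) = 1/(-330 + 676) = 1/346 ≈ 0.0028902)
(-451 + (115/G - 248/(-250)))*E = (-451 + (115/7 - 248/(-250)))*(1/346) = (-451 + (115*(⅐) - 248*(-1/250)))*(1/346) = (-451 + (115/7 + 124/125))*(1/346) = (-451 + 15243/875)*(1/346) = -379382/875*1/346 = -189691/151375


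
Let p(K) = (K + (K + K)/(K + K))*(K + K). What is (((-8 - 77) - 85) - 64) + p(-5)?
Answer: -194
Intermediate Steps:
p(K) = 2*K*(1 + K) (p(K) = (K + (2*K)/((2*K)))*(2*K) = (K + (2*K)*(1/(2*K)))*(2*K) = (K + 1)*(2*K) = (1 + K)*(2*K) = 2*K*(1 + K))
(((-8 - 77) - 85) - 64) + p(-5) = (((-8 - 77) - 85) - 64) + 2*(-5)*(1 - 5) = ((-85 - 85) - 64) + 2*(-5)*(-4) = (-170 - 64) + 40 = -234 + 40 = -194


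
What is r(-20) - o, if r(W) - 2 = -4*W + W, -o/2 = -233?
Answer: -404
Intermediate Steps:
o = 466 (o = -2*(-233) = 466)
r(W) = 2 - 3*W (r(W) = 2 + (-4*W + W) = 2 - 3*W)
r(-20) - o = (2 - 3*(-20)) - 1*466 = (2 + 60) - 466 = 62 - 466 = -404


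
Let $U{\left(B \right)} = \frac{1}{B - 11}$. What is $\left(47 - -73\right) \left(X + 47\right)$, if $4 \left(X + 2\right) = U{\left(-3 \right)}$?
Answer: $\frac{37785}{7} \approx 5397.9$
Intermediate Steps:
$U{\left(B \right)} = \frac{1}{-11 + B}$
$X = - \frac{113}{56}$ ($X = -2 + \frac{1}{4 \left(-11 - 3\right)} = -2 + \frac{1}{4 \left(-14\right)} = -2 + \frac{1}{4} \left(- \frac{1}{14}\right) = -2 - \frac{1}{56} = - \frac{113}{56} \approx -2.0179$)
$\left(47 - -73\right) \left(X + 47\right) = \left(47 - -73\right) \left(- \frac{113}{56} + 47\right) = \left(47 + 73\right) \frac{2519}{56} = 120 \cdot \frac{2519}{56} = \frac{37785}{7}$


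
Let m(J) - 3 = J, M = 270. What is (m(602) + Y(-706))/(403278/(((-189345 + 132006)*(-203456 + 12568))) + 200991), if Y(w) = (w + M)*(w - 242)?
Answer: 755105342389476/366652037648665 ≈ 2.0595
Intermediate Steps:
m(J) = 3 + J
Y(w) = (-242 + w)*(270 + w) (Y(w) = (w + 270)*(w - 242) = (270 + w)*(-242 + w) = (-242 + w)*(270 + w))
(m(602) + Y(-706))/(403278/(((-189345 + 132006)*(-203456 + 12568))) + 200991) = ((3 + 602) + (-65340 + (-706)² + 28*(-706)))/(403278/(((-189345 + 132006)*(-203456 + 12568))) + 200991) = (605 + (-65340 + 498436 - 19768))/(403278/((-57339*(-190888))) + 200991) = (605 + 413328)/(403278/10945327032 + 200991) = 413933/(403278*(1/10945327032) + 200991) = 413933/(67213/1824221172 + 200991) = 413933/(366652037648665/1824221172) = 413933*(1824221172/366652037648665) = 755105342389476/366652037648665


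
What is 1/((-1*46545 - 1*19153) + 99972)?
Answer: 1/34274 ≈ 2.9177e-5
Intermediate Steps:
1/((-1*46545 - 1*19153) + 99972) = 1/((-46545 - 19153) + 99972) = 1/(-65698 + 99972) = 1/34274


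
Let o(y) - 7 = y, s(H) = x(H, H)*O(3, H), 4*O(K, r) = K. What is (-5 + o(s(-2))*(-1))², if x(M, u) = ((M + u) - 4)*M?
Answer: 576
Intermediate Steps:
O(K, r) = K/4
x(M, u) = M*(-4 + M + u) (x(M, u) = (-4 + M + u)*M = M*(-4 + M + u))
s(H) = 3*H*(-4 + 2*H)/4 (s(H) = (H*(-4 + H + H))*((¼)*3) = (H*(-4 + 2*H))*(¾) = 3*H*(-4 + 2*H)/4)
o(y) = 7 + y
(-5 + o(s(-2))*(-1))² = (-5 + (7 + (3/2)*(-2)*(-2 - 2))*(-1))² = (-5 + (7 + (3/2)*(-2)*(-4))*(-1))² = (-5 + (7 + 12)*(-1))² = (-5 + 19*(-1))² = (-5 - 19)² = (-24)² = 576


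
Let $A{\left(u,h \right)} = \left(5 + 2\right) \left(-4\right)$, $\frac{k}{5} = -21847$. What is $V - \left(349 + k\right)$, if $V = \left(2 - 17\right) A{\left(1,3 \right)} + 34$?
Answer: $109340$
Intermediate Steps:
$k = -109235$ ($k = 5 \left(-21847\right) = -109235$)
$A{\left(u,h \right)} = -28$ ($A{\left(u,h \right)} = 7 \left(-4\right) = -28$)
$V = 454$ ($V = \left(2 - 17\right) \left(-28\right) + 34 = \left(-15\right) \left(-28\right) + 34 = 420 + 34 = 454$)
$V - \left(349 + k\right) = 454 + \left(\left(\left(1743 - 1016\right) - 1076\right) - -109235\right) = 454 + \left(\left(727 - 1076\right) + 109235\right) = 454 + \left(-349 + 109235\right) = 454 + 108886 = 109340$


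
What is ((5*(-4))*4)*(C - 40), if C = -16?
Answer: 4480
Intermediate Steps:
((5*(-4))*4)*(C - 40) = ((5*(-4))*4)*(-16 - 40) = -20*4*(-56) = -80*(-56) = 4480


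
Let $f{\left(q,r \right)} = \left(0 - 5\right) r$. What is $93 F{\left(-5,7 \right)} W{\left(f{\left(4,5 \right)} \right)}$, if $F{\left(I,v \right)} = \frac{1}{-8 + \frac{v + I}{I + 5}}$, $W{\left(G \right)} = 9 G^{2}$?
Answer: $0$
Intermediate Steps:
$f{\left(q,r \right)} = - 5 r$
$F{\left(I,v \right)} = \frac{1}{-8 + \frac{I + v}{5 + I}}$
$93 F{\left(-5,7 \right)} W{\left(f{\left(4,5 \right)} \right)} = 93 \frac{5 - 5}{-40 + 7 - -35} \cdot 9 \left(\left(-5\right) 5\right)^{2} = 93 \frac{1}{-40 + 7 + 35} \cdot 0 \cdot 9 \left(-25\right)^{2} = 93 \cdot \frac{1}{2} \cdot 0 \cdot 9 \cdot 625 = 93 \cdot \frac{1}{2} \cdot 0 \cdot 5625 = 93 \cdot 0 \cdot 5625 = 0 \cdot 5625 = 0$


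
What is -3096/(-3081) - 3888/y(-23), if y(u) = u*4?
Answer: 1021980/23621 ≈ 43.266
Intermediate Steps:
y(u) = 4*u
-3096/(-3081) - 3888/y(-23) = -3096/(-3081) - 3888/(4*(-23)) = -3096*(-1/3081) - 3888/(-92) = 1032/1027 - 3888*(-1/92) = 1032/1027 + 972/23 = 1021980/23621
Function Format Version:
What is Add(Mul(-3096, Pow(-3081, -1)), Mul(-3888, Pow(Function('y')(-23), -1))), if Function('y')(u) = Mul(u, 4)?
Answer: Rational(1021980, 23621) ≈ 43.266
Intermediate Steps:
Function('y')(u) = Mul(4, u)
Add(Mul(-3096, Pow(-3081, -1)), Mul(-3888, Pow(Function('y')(-23), -1))) = Add(Mul(-3096, Pow(-3081, -1)), Mul(-3888, Pow(Mul(4, -23), -1))) = Add(Mul(-3096, Rational(-1, 3081)), Mul(-3888, Pow(-92, -1))) = Add(Rational(1032, 1027), Mul(-3888, Rational(-1, 92))) = Add(Rational(1032, 1027), Rational(972, 23)) = Rational(1021980, 23621)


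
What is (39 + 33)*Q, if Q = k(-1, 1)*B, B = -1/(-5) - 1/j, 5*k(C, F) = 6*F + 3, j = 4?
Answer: -162/25 ≈ -6.4800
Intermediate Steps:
k(C, F) = ⅗ + 6*F/5 (k(C, F) = (6*F + 3)/5 = (3 + 6*F)/5 = ⅗ + 6*F/5)
B = -1/20 (B = -1/(-5) - 1/4 = -1*(-⅕) - 1*¼ = ⅕ - ¼ = -1/20 ≈ -0.050000)
Q = -9/100 (Q = (⅗ + (6/5)*1)*(-1/20) = (⅗ + 6/5)*(-1/20) = (9/5)*(-1/20) = -9/100 ≈ -0.090000)
(39 + 33)*Q = (39 + 33)*(-9/100) = 72*(-9/100) = -162/25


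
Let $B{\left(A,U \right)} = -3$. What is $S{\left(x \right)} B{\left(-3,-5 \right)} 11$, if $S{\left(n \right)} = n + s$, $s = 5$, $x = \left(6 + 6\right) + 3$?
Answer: $-660$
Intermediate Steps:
$x = 15$ ($x = 12 + 3 = 15$)
$S{\left(n \right)} = 5 + n$ ($S{\left(n \right)} = n + 5 = 5 + n$)
$S{\left(x \right)} B{\left(-3,-5 \right)} 11 = \left(5 + 15\right) \left(-3\right) 11 = 20 \left(-3\right) 11 = \left(-60\right) 11 = -660$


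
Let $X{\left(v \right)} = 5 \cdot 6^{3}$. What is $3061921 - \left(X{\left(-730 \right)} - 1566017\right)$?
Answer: $4626858$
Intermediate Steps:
$X{\left(v \right)} = 1080$ ($X{\left(v \right)} = 5 \cdot 216 = 1080$)
$3061921 - \left(X{\left(-730 \right)} - 1566017\right) = 3061921 - \left(1080 - 1566017\right) = 3061921 - -1564937 = 3061921 + 1564937 = 4626858$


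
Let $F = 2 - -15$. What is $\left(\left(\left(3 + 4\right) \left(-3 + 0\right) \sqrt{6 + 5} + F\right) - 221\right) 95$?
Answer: $-19380 - 1995 \sqrt{11} \approx -25997.0$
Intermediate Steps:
$F = 17$ ($F = 2 + 15 = 17$)
$\left(\left(\left(3 + 4\right) \left(-3 + 0\right) \sqrt{6 + 5} + F\right) - 221\right) 95 = \left(\left(\left(3 + 4\right) \left(-3 + 0\right) \sqrt{6 + 5} + 17\right) - 221\right) 95 = \left(\left(7 \left(-3\right) \sqrt{11} + 17\right) - 221\right) 95 = \left(\left(- 21 \sqrt{11} + 17\right) - 221\right) 95 = \left(\left(17 - 21 \sqrt{11}\right) - 221\right) 95 = \left(-204 - 21 \sqrt{11}\right) 95 = -19380 - 1995 \sqrt{11}$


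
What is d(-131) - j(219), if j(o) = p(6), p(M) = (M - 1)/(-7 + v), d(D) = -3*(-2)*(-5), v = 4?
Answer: -85/3 ≈ -28.333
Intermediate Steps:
d(D) = -30 (d(D) = 6*(-5) = -30)
p(M) = ⅓ - M/3 (p(M) = (M - 1)/(-7 + 4) = (-1 + M)/(-3) = (-1 + M)*(-⅓) = ⅓ - M/3)
j(o) = -5/3 (j(o) = ⅓ - ⅓*6 = ⅓ - 2 = -5/3)
d(-131) - j(219) = -30 - 1*(-5/3) = -30 + 5/3 = -85/3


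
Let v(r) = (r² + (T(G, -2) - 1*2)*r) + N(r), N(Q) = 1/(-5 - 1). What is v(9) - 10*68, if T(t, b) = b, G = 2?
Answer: -3811/6 ≈ -635.17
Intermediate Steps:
N(Q) = -⅙ (N(Q) = 1/(-6) = -⅙)
v(r) = -⅙ + r² - 4*r (v(r) = (r² + (-2 - 1*2)*r) - ⅙ = (r² + (-2 - 2)*r) - ⅙ = (r² - 4*r) - ⅙ = -⅙ + r² - 4*r)
v(9) - 10*68 = (-⅙ + 9² - 4*9) - 10*68 = (-⅙ + 81 - 36) - 680 = 269/6 - 680 = -3811/6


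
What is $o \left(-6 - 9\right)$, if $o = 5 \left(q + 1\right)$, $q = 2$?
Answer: $-225$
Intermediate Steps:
$o = 15$ ($o = 5 \left(2 + 1\right) = 5 \cdot 3 = 15$)
$o \left(-6 - 9\right) = 15 \left(-6 - 9\right) = 15 \left(-15\right) = -225$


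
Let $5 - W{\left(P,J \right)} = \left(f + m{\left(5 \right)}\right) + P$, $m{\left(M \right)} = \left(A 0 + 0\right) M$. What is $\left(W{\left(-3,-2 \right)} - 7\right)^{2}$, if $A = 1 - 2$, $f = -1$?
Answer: $4$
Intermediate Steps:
$A = -1$ ($A = 1 - 2 = -1$)
$m{\left(M \right)} = 0$ ($m{\left(M \right)} = \left(\left(-1\right) 0 + 0\right) M = \left(0 + 0\right) M = 0 M = 0$)
$W{\left(P,J \right)} = 6 - P$ ($W{\left(P,J \right)} = 5 - \left(\left(-1 + 0\right) + P\right) = 5 - \left(-1 + P\right) = 6 - P$)
$\left(W{\left(-3,-2 \right)} - 7\right)^{2} = \left(\left(6 - -3\right) - 7\right)^{2} = \left(\left(6 + 3\right) - 7\right)^{2} = \left(9 - 7\right)^{2} = 2^{2} = 4$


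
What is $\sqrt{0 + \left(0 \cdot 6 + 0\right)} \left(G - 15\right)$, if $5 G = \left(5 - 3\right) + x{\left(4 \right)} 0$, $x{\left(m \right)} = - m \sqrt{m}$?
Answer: $0$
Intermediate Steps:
$x{\left(m \right)} = - m^{\frac{3}{2}}$
$G = \frac{2}{5}$ ($G = \frac{\left(5 - 3\right) + - 4^{\frac{3}{2}} \cdot 0}{5} = \frac{2 + \left(-1\right) 8 \cdot 0}{5} = \frac{2 - 0}{5} = \frac{2 + 0}{5} = \frac{1}{5} \cdot 2 = \frac{2}{5} \approx 0.4$)
$\sqrt{0 + \left(0 \cdot 6 + 0\right)} \left(G - 15\right) = \sqrt{0 + \left(0 \cdot 6 + 0\right)} \left(\frac{2}{5} - 15\right) = \sqrt{0 + \left(0 + 0\right)} \left(- \frac{73}{5}\right) = \sqrt{0 + 0} \left(- \frac{73}{5}\right) = \sqrt{0} \left(- \frac{73}{5}\right) = 0 \left(- \frac{73}{5}\right) = 0$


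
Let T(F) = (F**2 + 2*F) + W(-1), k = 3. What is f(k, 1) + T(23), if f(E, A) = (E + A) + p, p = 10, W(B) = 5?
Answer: 594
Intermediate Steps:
T(F) = 5 + F**2 + 2*F (T(F) = (F**2 + 2*F) + 5 = 5 + F**2 + 2*F)
f(E, A) = 10 + A + E (f(E, A) = (E + A) + 10 = (A + E) + 10 = 10 + A + E)
f(k, 1) + T(23) = (10 + 1 + 3) + (5 + 23**2 + 2*23) = 14 + (5 + 529 + 46) = 14 + 580 = 594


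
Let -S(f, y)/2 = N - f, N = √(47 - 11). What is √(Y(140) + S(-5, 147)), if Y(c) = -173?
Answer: I*√195 ≈ 13.964*I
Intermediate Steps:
N = 6 (N = √36 = 6)
S(f, y) = -12 + 2*f (S(f, y) = -2*(6 - f) = -12 + 2*f)
√(Y(140) + S(-5, 147)) = √(-173 + (-12 + 2*(-5))) = √(-173 + (-12 - 10)) = √(-173 - 22) = √(-195) = I*√195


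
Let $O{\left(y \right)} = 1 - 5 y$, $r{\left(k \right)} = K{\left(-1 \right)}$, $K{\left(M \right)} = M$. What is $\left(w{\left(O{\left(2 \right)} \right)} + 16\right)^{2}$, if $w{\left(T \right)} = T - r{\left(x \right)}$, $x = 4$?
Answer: $64$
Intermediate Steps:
$r{\left(k \right)} = -1$
$O{\left(y \right)} = 1 - 5 y$
$w{\left(T \right)} = 1 + T$ ($w{\left(T \right)} = T - -1 = T + 1 = 1 + T$)
$\left(w{\left(O{\left(2 \right)} \right)} + 16\right)^{2} = \left(\left(1 + \left(1 - 10\right)\right) + 16\right)^{2} = \left(\left(1 - 9\right) + 16\right)^{2} = \left(-8 + 16\right)^{2} = 8^{2} = 64$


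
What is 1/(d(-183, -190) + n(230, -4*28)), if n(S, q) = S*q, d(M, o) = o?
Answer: -1/25950 ≈ -3.8536e-5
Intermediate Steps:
1/(d(-183, -190) + n(230, -4*28)) = 1/(-190 + 230*(-4*28)) = 1/(-190 + 230*(-112)) = 1/(-190 - 25760) = 1/(-25950) = -1/25950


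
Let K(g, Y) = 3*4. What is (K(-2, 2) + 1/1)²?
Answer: 169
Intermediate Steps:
K(g, Y) = 12
(K(-2, 2) + 1/1)² = (12 + 1/1)² = (12 + 1)² = 13² = 169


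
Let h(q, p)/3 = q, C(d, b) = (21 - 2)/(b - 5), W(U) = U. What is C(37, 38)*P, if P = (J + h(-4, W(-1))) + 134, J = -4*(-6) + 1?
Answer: 931/11 ≈ 84.636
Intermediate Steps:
C(d, b) = 19/(-5 + b)
h(q, p) = 3*q
J = 25 (J = 24 + 1 = 25)
P = 147 (P = (25 + 3*(-4)) + 134 = (25 - 12) + 134 = 13 + 134 = 147)
C(37, 38)*P = (19/(-5 + 38))*147 = (19/33)*147 = 931/11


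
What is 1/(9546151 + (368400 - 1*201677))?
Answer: 1/9712874 ≈ 1.0296e-7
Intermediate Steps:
1/(9546151 + (368400 - 1*201677)) = 1/(9546151 + (368400 - 201677)) = 1/(9546151 + 166723) = 1/9712874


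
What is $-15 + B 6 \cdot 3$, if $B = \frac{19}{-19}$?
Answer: $-33$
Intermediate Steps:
$B = -1$ ($B = 19 \left(- \frac{1}{19}\right) = -1$)
$-15 + B 6 \cdot 3 = -15 - 6 \cdot 3 = -15 - 18 = -33$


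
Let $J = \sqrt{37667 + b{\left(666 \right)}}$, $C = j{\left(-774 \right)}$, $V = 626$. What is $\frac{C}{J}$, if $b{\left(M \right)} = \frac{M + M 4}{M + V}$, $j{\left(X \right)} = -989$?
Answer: $- \frac{989 \sqrt{15720117362}}{24334547} \approx -5.0957$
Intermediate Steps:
$b{\left(M \right)} = \frac{5 M}{626 + M}$ ($b{\left(M \right)} = \frac{M + M 4}{M + 626} = \frac{M + 4 M}{626 + M} = \frac{5 M}{626 + M}$)
$C = -989$
$J = \frac{\sqrt{15720117362}}{646}$ ($J = \sqrt{37667 + 5 \cdot 666 \frac{1}{626 + 666}} = \sqrt{37667 + 5 \cdot 666 \cdot \frac{1}{1292}} = \sqrt{37667 + \frac{1665}{646}} = \sqrt{\frac{24334547}{646}} = \frac{\sqrt{15720117362}}{646} \approx 194.09$)
$\frac{C}{J} = - \frac{989}{\frac{1}{646} \sqrt{15720117362}} = - 989 \frac{\sqrt{15720117362}}{24334547} = - \frac{989 \sqrt{15720117362}}{24334547}$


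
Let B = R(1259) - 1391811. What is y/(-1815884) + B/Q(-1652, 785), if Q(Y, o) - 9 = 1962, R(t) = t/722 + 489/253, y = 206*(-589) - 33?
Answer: -230809582053520741/326890612876212 ≈ -706.08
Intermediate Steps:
y = -121367 (y = -121334 - 33 = -121367)
R(t) = 489/253 + t/722 (R(t) = t*(1/722) + 489*(1/253) = t/722 + 489/253 = 489/253 + t/722)
Q(Y, o) = 1971 (Q(Y, o) = 9 + 1962 = 1971)
B = -254235876541/182666 (B = (489/253 + (1/722)*1259) - 1391811 = (489/253 + 1259/722) - 1391811 = 671585/182666 - 1391811 = -254235876541/182666 ≈ -1.3918e+6)
y/(-1815884) + B/Q(-1652, 785) = -121367/(-1815884) - 254235876541/182666/1971 = -121367*(-1/1815884) - 254235876541/182666*1/1971 = 121367/1815884 - 254235876541/360034686 = -230809582053520741/326890612876212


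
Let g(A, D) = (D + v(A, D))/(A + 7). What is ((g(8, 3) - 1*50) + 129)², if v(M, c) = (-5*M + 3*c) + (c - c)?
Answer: 1338649/225 ≈ 5949.5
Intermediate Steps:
v(M, c) = -5*M + 3*c (v(M, c) = (-5*M + 3*c) + 0 = -5*M + 3*c)
g(A, D) = (-5*A + 4*D)/(7 + A) (g(A, D) = (D + (-5*A + 3*D))/(A + 7) = (-5*A + 4*D)/(7 + A))
((g(8, 3) - 1*50) + 129)² = (((-5*8 + 4*3)/(7 + 8) - 1*50) + 129)² = (((-40 + 12)/15 - 50) + 129)² = (((1/15)*(-28) - 50) + 129)² = ((-28/15 - 50) + 129)² = (-778/15 + 129)² = (1157/15)² = 1338649/225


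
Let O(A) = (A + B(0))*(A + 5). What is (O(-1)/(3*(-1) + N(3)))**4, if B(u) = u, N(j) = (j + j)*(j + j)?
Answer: 256/1185921 ≈ 0.00021587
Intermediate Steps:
N(j) = 4*j**2 (N(j) = (2*j)*(2*j) = 4*j**2)
O(A) = A*(5 + A) (O(A) = (A + 0)*(A + 5) = A*(5 + A))
(O(-1)/(3*(-1) + N(3)))**4 = ((-(5 - 1))/(3*(-1) + 4*3**2))**4 = ((-1*4)/(-3 + 4*9))**4 = (-4/(-3 + 36))**4 = (-4/33)**4 = 256/1185921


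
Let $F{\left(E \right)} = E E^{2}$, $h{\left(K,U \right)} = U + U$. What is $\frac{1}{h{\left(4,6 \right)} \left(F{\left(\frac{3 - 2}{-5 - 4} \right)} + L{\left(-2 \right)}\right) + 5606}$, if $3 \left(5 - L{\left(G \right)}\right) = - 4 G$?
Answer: $\frac{243}{1369058} \approx 0.00017749$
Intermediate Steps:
$h{\left(K,U \right)} = 2 U$
$F{\left(E \right)} = E^{3}$
$L{\left(G \right)} = 5 + \frac{4 G}{3}$ ($L{\left(G \right)} = 5 - \frac{\left(-4\right) G}{3} = 5 + \frac{4 G}{3}$)
$\frac{1}{h{\left(4,6 \right)} \left(F{\left(\frac{3 - 2}{-5 - 4} \right)} + L{\left(-2 \right)}\right) + 5606} = \frac{1}{2 \cdot 6 \left(\left(\frac{3 - 2}{-5 - 4}\right)^{3} + \left(5 + \frac{4}{3} \left(-2\right)\right)\right) + 5606} = \frac{1}{12 \left(\left(1 \frac{1}{-9}\right)^{3} + \left(5 - \frac{8}{3}\right)\right) + 5606} = \frac{1}{12 \left(\left(1 \left(- \frac{1}{9}\right)\right)^{3} + \frac{7}{3}\right) + 5606} = \frac{1}{12 \left(\left(- \frac{1}{9}\right)^{3} + \frac{7}{3}\right) + 5606} = \frac{1}{12 \left(- \frac{1}{729} + \frac{7}{3}\right) + 5606} = \frac{1}{12 \cdot \frac{1700}{729} + 5606} = \frac{1}{\frac{6800}{243} + 5606} = \frac{1}{\frac{1369058}{243}} = \frac{243}{1369058}$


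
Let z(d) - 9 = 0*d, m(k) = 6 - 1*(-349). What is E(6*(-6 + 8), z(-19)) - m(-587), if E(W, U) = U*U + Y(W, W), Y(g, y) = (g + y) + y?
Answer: -238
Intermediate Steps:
Y(g, y) = g + 2*y
m(k) = 355 (m(k) = 6 + 349 = 355)
z(d) = 9 (z(d) = 9 + 0*d = 9 + 0 = 9)
E(W, U) = U**2 + 3*W (E(W, U) = U*U + (W + 2*W) = U**2 + 3*W)
E(6*(-6 + 8), z(-19)) - m(-587) = (9**2 + 3*(6*(-6 + 8))) - 1*355 = (81 + 3*(6*2)) - 355 = (81 + 3*12) - 355 = (81 + 36) - 355 = 117 - 355 = -238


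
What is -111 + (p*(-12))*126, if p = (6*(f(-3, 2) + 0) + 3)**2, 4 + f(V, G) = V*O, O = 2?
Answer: -4912599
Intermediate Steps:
f(V, G) = -4 + 2*V (f(V, G) = -4 + V*2 = -4 + 2*V)
p = 3249 (p = (6*((-4 + 2*(-3)) + 0) + 3)**2 = (6*((-4 - 6) + 0) + 3)**2 = (6*(-10 + 0) + 3)**2 = (6*(-10) + 3)**2 = (-60 + 3)**2 = (-57)**2 = 3249)
-111 + (p*(-12))*126 = -111 + (3249*(-12))*126 = -111 - 38988*126 = -111 - 4912488 = -4912599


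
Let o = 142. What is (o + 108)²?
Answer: 62500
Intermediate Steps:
(o + 108)² = (142 + 108)² = 250² = 62500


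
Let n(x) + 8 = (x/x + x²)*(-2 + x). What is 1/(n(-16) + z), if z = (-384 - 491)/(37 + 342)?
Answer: -379/1757161 ≈ -0.00021569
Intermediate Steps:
z = -875/379 ≈ -2.3087
n(x) = -8 + (1 + x²)*(-2 + x) (n(x) = -8 + (x/x + x²)*(-2 + x) = -8 + (1 + x²)*(-2 + x))
1/(n(-16) + z) = 1/((-10 - 16 + (-16)³ - 2*(-16)²) - 875/379) = 1/((-10 - 16 - 4096 - 2*256) - 875/379) = 1/((-10 - 16 - 4096 - 512) - 875/379) = 1/(-4634 - 875/379) = 1/(-1757161/379) = -379/1757161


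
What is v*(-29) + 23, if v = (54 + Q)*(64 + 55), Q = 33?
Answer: -300214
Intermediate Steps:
v = 10353 (v = (54 + 33)*(64 + 55) = 87*119 = 10353)
v*(-29) + 23 = 10353*(-29) + 23 = -300237 + 23 = -300214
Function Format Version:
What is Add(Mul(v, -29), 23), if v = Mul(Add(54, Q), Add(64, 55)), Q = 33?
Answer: -300214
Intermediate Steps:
v = 10353 (v = Mul(Add(54, 33), Add(64, 55)) = Mul(87, 119) = 10353)
Add(Mul(v, -29), 23) = Add(Mul(10353, -29), 23) = Add(-300237, 23) = -300214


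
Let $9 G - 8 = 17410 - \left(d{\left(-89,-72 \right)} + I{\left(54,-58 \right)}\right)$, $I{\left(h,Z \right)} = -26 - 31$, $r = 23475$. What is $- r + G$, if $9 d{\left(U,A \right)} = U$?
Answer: $- \frac{1744111}{81} \approx -21532.0$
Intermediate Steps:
$d{\left(U,A \right)} = \frac{U}{9}$
$I{\left(h,Z \right)} = -57$
$G = \frac{157364}{81}$ ($G = \frac{8}{9} + \frac{17410 - \left(\frac{1}{9} \left(-89\right) - 57\right)}{9} = \frac{8}{9} + \frac{17410 - \left(- \frac{89}{9} - 57\right)}{9} = \frac{8}{9} + \frac{17410 - - \frac{602}{9}}{9} = \frac{8}{9} + \frac{17410 + \frac{602}{9}}{9} = \frac{8}{9} + \frac{1}{9} \cdot \frac{157292}{9} = \frac{8}{9} + \frac{157292}{81} = \frac{157364}{81} \approx 1942.8$)
$- r + G = \left(-1\right) 23475 + \frac{157364}{81} = -23475 + \frac{157364}{81} = - \frac{1744111}{81}$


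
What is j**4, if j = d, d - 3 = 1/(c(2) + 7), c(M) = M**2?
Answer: 1336336/14641 ≈ 91.274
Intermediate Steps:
d = 34/11 (d = 3 + 1/(2**2 + 7) = 3 + 1/(4 + 7) = 3 + 1/11 = 34/11 ≈ 3.0909)
j = 34/11 ≈ 3.0909
j**4 = (34/11)**4 = 1336336/14641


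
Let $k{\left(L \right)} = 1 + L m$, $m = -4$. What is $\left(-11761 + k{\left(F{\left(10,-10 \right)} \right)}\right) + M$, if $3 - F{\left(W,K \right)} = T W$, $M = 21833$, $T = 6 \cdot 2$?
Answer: $10541$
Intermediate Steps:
$T = 12$
$F{\left(W,K \right)} = 3 - 12 W$
$k{\left(L \right)} = 1 - 4 L$ ($k{\left(L \right)} = 1 + L \left(-4\right) = 1 - 4 L$)
$\left(-11761 + k{\left(F{\left(10,-10 \right)} \right)}\right) + M = \left(-11761 - \left(-1 + 4 \left(3 - 120\right)\right)\right) + 21833 = \left(-11761 + \left(1 - -468\right)\right) + 21833 = \left(-11761 + \left(1 + 468\right)\right) + 21833 = \left(-11761 + 469\right) + 21833 = -11292 + 21833 = 10541$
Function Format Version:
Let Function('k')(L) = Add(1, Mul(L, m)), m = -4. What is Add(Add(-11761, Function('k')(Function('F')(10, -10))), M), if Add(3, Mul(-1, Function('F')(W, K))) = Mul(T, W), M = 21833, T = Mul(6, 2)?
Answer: 10541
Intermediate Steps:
T = 12
Function('F')(W, K) = Add(3, Mul(-12, W)) (Function('F')(W, K) = Add(3, Mul(-1, Mul(12, W))) = Add(3, Mul(-12, W)))
Function('k')(L) = Add(1, Mul(-4, L)) (Function('k')(L) = Add(1, Mul(L, -4)) = Add(1, Mul(-4, L)))
Add(Add(-11761, Function('k')(Function('F')(10, -10))), M) = Add(Add(-11761, Add(1, Mul(-4, Add(3, Mul(-12, 10))))), 21833) = Add(Add(-11761, Add(1, Mul(-4, Add(3, -120)))), 21833) = Add(Add(-11761, Add(1, Mul(-4, -117))), 21833) = Add(Add(-11761, Add(1, 468)), 21833) = Add(Add(-11761, 469), 21833) = Add(-11292, 21833) = 10541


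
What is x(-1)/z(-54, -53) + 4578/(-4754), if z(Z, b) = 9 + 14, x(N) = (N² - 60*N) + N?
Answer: 89973/54671 ≈ 1.6457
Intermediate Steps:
x(N) = N² - 59*N
z(Z, b) = 23
x(-1)/z(-54, -53) + 4578/(-4754) = -(-59 - 1)/23 + 4578/(-4754) = -1*(-60)*(1/23) + 4578*(-1/4754) = 60*(1/23) - 2289/2377 = 60/23 - 2289/2377 = 89973/54671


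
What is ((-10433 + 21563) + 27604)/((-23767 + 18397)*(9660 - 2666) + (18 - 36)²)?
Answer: -19367/18778728 ≈ -0.0010313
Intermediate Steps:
((-10433 + 21563) + 27604)/((-23767 + 18397)*(9660 - 2666) + (18 - 36)²) = (11130 + 27604)/(-5370*6994 + (-18)²) = 38734/(-37557780 + 324) = 38734/(-37557456) = 38734*(-1/37557456) = -19367/18778728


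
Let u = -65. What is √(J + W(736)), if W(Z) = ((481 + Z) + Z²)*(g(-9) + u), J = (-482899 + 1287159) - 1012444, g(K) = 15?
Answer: I*√27353834 ≈ 5230.1*I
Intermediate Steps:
J = -208184 (J = 804260 - 1012444 = -208184)
W(Z) = -24050 - 50*Z - 50*Z² (W(Z) = ((481 + Z) + Z²)*(15 - 65) = (481 + Z + Z²)*(-50) = -24050 - 50*Z - 50*Z²)
√(J + W(736)) = √(-208184 + (-24050 - 50*736 - 50*736²)) = √(-208184 + (-24050 - 36800 - 50*541696)) = √(-208184 + (-24050 - 36800 - 27084800)) = √(-208184 - 27145650) = √(-27353834) = I*√27353834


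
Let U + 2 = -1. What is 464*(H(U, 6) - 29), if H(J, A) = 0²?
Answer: -13456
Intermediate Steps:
U = -3 (U = -2 - 1 = -3)
H(J, A) = 0
464*(H(U, 6) - 29) = 464*(0 - 29) = 464*(-29) = -13456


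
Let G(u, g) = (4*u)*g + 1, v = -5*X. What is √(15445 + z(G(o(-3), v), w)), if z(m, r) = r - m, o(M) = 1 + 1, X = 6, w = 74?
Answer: √15758 ≈ 125.53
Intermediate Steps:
o(M) = 2
v = -30 (v = -5*6 = -30)
G(u, g) = 1 + 4*g*u (G(u, g) = 4*g*u + 1 = 1 + 4*g*u)
√(15445 + z(G(o(-3), v), w)) = √(15445 + (74 - (1 + 4*(-30)*2))) = √(15445 + (74 - (1 - 240))) = √(15445 + (74 - 1*(-239))) = √(15445 + (74 + 239)) = √(15445 + 313) = √15758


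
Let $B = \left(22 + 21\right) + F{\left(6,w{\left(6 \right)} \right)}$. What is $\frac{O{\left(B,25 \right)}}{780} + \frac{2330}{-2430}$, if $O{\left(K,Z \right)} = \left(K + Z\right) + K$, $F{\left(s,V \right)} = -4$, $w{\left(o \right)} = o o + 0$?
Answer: $- \frac{52237}{63180} \approx -0.8268$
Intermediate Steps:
$w{\left(o \right)} = o^{2}$ ($w{\left(o \right)} = o^{2} + 0 = o^{2}$)
$B = 39$ ($B = \left(22 + 21\right) - 4 = 43 - 4 = 39$)
$O{\left(K,Z \right)} = Z + 2 K$
$\frac{O{\left(B,25 \right)}}{780} + \frac{2330}{-2430} = \frac{25 + 2 \cdot 39}{780} + \frac{2330}{-2430} = \left(25 + 78\right) \frac{1}{780} + 2330 \left(- \frac{1}{2430}\right) = 103 \cdot \frac{1}{780} - \frac{233}{243} = \frac{103}{780} - \frac{233}{243} = - \frac{52237}{63180}$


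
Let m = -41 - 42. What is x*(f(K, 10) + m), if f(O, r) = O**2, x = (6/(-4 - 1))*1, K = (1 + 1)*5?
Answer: -102/5 ≈ -20.400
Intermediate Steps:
K = 10 (K = 2*5 = 10)
x = -6/5 (x = (6/(-5))*1 = (6*(-1/5))*1 = -6/5*1 = -6/5 ≈ -1.2000)
m = -83
x*(f(K, 10) + m) = -6*(10**2 - 83)/5 = -6*(100 - 83)/5 = -6/5*17 = -102/5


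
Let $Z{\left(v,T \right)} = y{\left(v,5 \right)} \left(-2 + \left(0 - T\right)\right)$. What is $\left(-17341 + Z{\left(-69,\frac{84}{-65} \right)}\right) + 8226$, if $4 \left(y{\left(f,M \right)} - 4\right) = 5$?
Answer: $- \frac{1185433}{130} \approx -9118.7$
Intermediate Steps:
$y{\left(f,M \right)} = \frac{21}{4}$ ($y{\left(f,M \right)} = 4 + \frac{1}{4} \cdot 5 = 4 + \frac{5}{4} = \frac{21}{4}$)
$Z{\left(v,T \right)} = - \frac{21}{2} - \frac{21 T}{4}$ ($Z{\left(v,T \right)} = \frac{21 \left(-2 + \left(0 - T\right)\right)}{4} = \frac{21 \left(-2 - T\right)}{4} = - \frac{21}{2} - \frac{21 T}{4}$)
$\left(-17341 + Z{\left(-69,\frac{84}{-65} \right)}\right) + 8226 = \left(-17341 - \left(\frac{21}{2} + \frac{21 \frac{84}{-65}}{4}\right)\right) + 8226 = \left(-17341 - \left(\frac{21}{2} + \frac{21 \cdot 84 \left(- \frac{1}{65}\right)}{4}\right)\right) + 8226 = \left(-17341 - \frac{483}{130}\right) + 8226 = - \frac{2254813}{130} + 8226 = - \frac{1185433}{130}$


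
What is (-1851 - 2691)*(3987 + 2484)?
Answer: -29391282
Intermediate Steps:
(-1851 - 2691)*(3987 + 2484) = -4542*6471 = -29391282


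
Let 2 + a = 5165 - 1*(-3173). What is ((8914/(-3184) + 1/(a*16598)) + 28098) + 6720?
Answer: 958595623097883/27533824672 ≈ 34815.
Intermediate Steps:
a = 8336 (a = -2 + (5165 - 1*(-3173)) = -2 + (5165 + 3173) = -2 + 8338 = 8336)
((8914/(-3184) + 1/(a*16598)) + 28098) + 6720 = ((8914/(-3184) + 1/(8336*16598)) + 28098) + 6720 = ((8914*(-1/3184) + (1/8336)*(1/16598)) + 28098) + 6720 = ((-4457/1592 + 1/138360928) + 28098) + 6720 = (-77084331813/27533824672 + 28098) + 6720 = 773568321302043/27533824672 + 6720 = 958595623097883/27533824672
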